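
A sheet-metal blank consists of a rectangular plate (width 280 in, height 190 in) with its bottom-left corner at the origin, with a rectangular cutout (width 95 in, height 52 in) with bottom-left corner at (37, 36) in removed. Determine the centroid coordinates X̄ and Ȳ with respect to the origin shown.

X̄ = 145.68 in, Ȳ = 98.38 in

plate: A = 280 × 190 = 53200.00, centroid at (140.00, 95.00).
hole: A = −(95 × 52) = -4940.00, centroid at (84.50, 62.00).
ΣA = 48260.00 in²
ΣAX̄ = (53200.00)(140.00) + (-4940.00)(84.50) = 7030570.00 in³
ΣAȲ = (53200.00)(95.00) + (-4940.00)(62.00) = 4747720.00 in³
X̄ = 7030570.00 / 48260.00 = 145.68 in
Ȳ = 4747720.00 / 48260.00 = 98.38 in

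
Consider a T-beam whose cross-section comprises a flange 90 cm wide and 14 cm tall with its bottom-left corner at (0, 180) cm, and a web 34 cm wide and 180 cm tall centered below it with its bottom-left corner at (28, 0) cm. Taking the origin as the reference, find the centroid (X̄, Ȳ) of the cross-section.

X̄ = 45.00 cm, Ȳ = 106.56 cm

Part | A | x̄ᵢ | ȳᵢ | A·x̄ᵢ | A·ȳᵢ
web | 6120.00 | 45.00 | 90.00 | 275400.00 | 550800.00
flange | 1260.00 | 45.00 | 187.00 | 56700.00 | 235620.00
Σ | 7380.00 |  |  | 332100.00 | 786420.00
X̄ = 332100.00 / 7380.00 = 45.00 cm
Ȳ = 786420.00 / 7380.00 = 106.56 cm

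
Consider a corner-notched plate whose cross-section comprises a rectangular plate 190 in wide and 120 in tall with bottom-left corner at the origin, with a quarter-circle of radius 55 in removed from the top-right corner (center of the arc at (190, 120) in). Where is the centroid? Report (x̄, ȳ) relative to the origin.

plate: A = 190 × 120 = 22800.00, centroid at (95.00, 60.00).
removed quarter-circle: A = −¼π·55² = -2375.83, centroid at (166.66, 96.66).
ΣA = 20424.17 in², ΣAx̄ = 1770050.74 in³, ΣAȳ = 1138358.80 in³.
x̄ = 1770050.74/20424.17 = 86.66 in; ȳ = 1138358.80/20424.17 = 55.74 in.

x̄ = 86.66 in, ȳ = 55.74 in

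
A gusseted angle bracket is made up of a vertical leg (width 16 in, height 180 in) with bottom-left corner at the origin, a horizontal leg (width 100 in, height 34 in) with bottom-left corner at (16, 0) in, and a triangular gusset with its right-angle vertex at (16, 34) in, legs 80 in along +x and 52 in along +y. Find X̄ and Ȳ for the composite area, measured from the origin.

X̄ = 40.21 in, Ȳ = 50.69 in

vertical leg: A = 16 × 180 = 2880.00, centroid at (8.00, 90.00).
horizontal leg: A = 100 × 34 = 3400.00, centroid at (66.00, 17.00).
gusset: A = ½·80·52 = 2080.00, centroid at (42.67, 51.33).
ΣA = 8360.00 in², ΣAX̄ = 336186.67 in³, ΣAȲ = 423773.33 in³.
X̄ = 336186.67/8360.00 = 40.21 in; Ȳ = 423773.33/8360.00 = 50.69 in.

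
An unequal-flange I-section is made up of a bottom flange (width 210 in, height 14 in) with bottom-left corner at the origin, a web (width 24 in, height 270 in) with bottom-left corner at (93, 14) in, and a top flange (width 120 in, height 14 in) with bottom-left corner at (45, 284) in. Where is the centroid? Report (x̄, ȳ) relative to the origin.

bottom flange: A = 210 × 14 = 2940.00, centroid at (105.00, 7.00).
web: A = 24 × 270 = 6480.00, centroid at (105.00, 149.00).
top flange: A = 120 × 14 = 1680.00, centroid at (105.00, 291.00).
ΣA = 11100.00 in²
ΣAx̄ = (2940.00)(105.00) + (6480.00)(105.00) + (1680.00)(105.00) = 1165500.00 in³
ΣAȳ = (2940.00)(7.00) + (6480.00)(149.00) + (1680.00)(291.00) = 1474980.00 in³
x̄ = 1165500.00 / 11100.00 = 105.00 in
ȳ = 1474980.00 / 11100.00 = 132.88 in

x̄ = 105.00 in, ȳ = 132.88 in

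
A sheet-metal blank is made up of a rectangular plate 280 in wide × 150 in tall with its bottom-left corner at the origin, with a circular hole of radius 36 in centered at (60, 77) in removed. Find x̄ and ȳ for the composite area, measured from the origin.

plate: A = 280 × 150 = 42000.00, centroid at (140.00, 75.00).
hole: A = −π·36² = -4071.50, centroid at (60.00, 77.00).
ΣA = 37928.50 in², ΣAx̄ = 5635709.76 in³, ΣAȳ = 2836494.19 in³.
x̄ = 5635709.76/37928.50 = 148.59 in; ȳ = 2836494.19/37928.50 = 74.79 in.

x̄ = 148.59 in, ȳ = 74.79 in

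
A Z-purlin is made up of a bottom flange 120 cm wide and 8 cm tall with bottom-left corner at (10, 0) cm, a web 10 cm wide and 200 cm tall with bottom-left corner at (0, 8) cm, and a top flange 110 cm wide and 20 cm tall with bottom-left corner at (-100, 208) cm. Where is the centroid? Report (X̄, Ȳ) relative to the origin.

Part | A | x̄ᵢ | ȳᵢ | A·x̄ᵢ | A·ȳᵢ
bottom flange | 960.00 | 70.00 | 4.00 | 67200.00 | 3840.00
web | 2000.00 | 5.00 | 108.00 | 10000.00 | 216000.00
top flange | 2200.00 | -45.00 | 218.00 | -99000.00 | 479600.00
Σ | 5160.00 |  |  | -21800.00 | 699440.00
X̄ = -21800.00 / 5160.00 = -4.22 cm
Ȳ = 699440.00 / 5160.00 = 135.55 cm

X̄ = -4.22 cm, Ȳ = 135.55 cm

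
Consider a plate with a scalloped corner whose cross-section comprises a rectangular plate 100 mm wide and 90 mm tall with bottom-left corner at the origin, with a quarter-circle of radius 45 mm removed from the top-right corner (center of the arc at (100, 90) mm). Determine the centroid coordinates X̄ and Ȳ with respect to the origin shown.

X̄ = 43.37 mm, Ȳ = 39.44 mm

plate: A = 100 × 90 = 9000.00, centroid at (50.00, 45.00).
removed quarter-circle: A = −¼π·45² = -1590.43, centroid at (80.90, 70.90).
ΣA = 7409.57 mm², ΣAX̄ = 321331.87 mm³, ΣAȲ = 292236.18 mm³.
X̄ = 321331.87/7409.57 = 43.37 mm; Ȳ = 292236.18/7409.57 = 39.44 mm.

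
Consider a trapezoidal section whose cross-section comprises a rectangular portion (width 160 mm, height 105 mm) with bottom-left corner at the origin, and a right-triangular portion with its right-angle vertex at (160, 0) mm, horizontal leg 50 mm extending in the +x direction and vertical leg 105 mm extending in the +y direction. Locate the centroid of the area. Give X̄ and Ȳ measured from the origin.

X̄ = 93.06 mm, Ȳ = 50.14 mm

rectangular portion: A = 160 × 105 = 16800.00, centroid at (80.00, 52.50).
triangular portion: A = ½·50·105 = 2625.00, centroid at (176.67, 35.00).
ΣA = 19425.00 mm², ΣAX̄ = 1807750.00 mm³, ΣAȲ = 973875.00 mm³.
X̄ = 1807750.00/19425.00 = 93.06 mm; Ȳ = 973875.00/19425.00 = 50.14 mm.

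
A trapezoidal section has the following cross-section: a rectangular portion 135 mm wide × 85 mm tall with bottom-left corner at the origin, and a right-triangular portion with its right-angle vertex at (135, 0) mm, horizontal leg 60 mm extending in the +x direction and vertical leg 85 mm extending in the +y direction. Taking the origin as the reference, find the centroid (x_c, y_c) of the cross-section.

x_c = 83.41 mm, y_c = 39.92 mm

rectangular portion: A = 135 × 85 = 11475.00, centroid at (67.50, 42.50).
triangular portion: A = ½·60·85 = 2550.00, centroid at (155.00, 28.33).
ΣA = 14025.00 mm²
ΣAx_c = (11475.00)(67.50) + (2550.00)(155.00) = 1169812.50 mm³
ΣAy_c = (11475.00)(42.50) + (2550.00)(28.33) = 559937.50 mm³
x_c = 1169812.50 / 14025.00 = 83.41 mm
y_c = 559937.50 / 14025.00 = 39.92 mm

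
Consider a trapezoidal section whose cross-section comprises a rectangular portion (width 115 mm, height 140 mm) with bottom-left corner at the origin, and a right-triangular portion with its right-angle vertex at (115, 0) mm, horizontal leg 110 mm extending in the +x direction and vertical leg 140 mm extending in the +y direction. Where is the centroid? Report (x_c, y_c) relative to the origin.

x_c = 87.97 mm, y_c = 62.45 mm

rectangular portion: A = 115 × 140 = 16100.00, centroid at (57.50, 70.00).
triangular portion: A = ½·110·140 = 7700.00, centroid at (151.67, 46.67).
ΣA = 23800.00 mm²
ΣAx_c = (16100.00)(57.50) + (7700.00)(151.67) = 2093583.33 mm³
ΣAy_c = (16100.00)(70.00) + (7700.00)(46.67) = 1486333.33 mm³
x_c = 2093583.33 / 23800.00 = 87.97 mm
y_c = 1486333.33 / 23800.00 = 62.45 mm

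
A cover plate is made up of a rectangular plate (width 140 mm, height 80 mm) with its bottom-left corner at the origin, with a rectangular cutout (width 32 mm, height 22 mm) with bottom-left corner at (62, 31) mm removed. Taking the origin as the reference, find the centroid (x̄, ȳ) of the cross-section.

Part | A | x̄ᵢ | ȳᵢ | A·x̄ᵢ | A·ȳᵢ
plate | 11200.00 | 70.00 | 40.00 | 784000.00 | 448000.00
hole | -704.00 | 78.00 | 42.00 | -54912.00 | -29568.00
Σ | 10496.00 |  |  | 729088.00 | 418432.00
x̄ = 729088.00 / 10496.00 = 69.46 mm
ȳ = 418432.00 / 10496.00 = 39.87 mm

x̄ = 69.46 mm, ȳ = 39.87 mm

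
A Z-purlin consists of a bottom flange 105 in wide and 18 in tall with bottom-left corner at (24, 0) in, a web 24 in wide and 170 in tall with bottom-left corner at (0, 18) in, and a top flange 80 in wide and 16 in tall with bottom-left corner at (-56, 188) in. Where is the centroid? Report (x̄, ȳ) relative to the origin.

x̄ = 23.87 in, ȳ = 94.91 in

bottom flange: A = 105 × 18 = 1890.00, centroid at (76.50, 9.00).
web: A = 24 × 170 = 4080.00, centroid at (12.00, 103.00).
top flange: A = 80 × 16 = 1280.00, centroid at (-16.00, 196.00).
ΣA = 7250.00 in²
ΣAx̄ = (1890.00)(76.50) + (4080.00)(12.00) + (1280.00)(-16.00) = 173065.00 in³
ΣAȳ = (1890.00)(9.00) + (4080.00)(103.00) + (1280.00)(196.00) = 688130.00 in³
x̄ = 173065.00 / 7250.00 = 23.87 in
ȳ = 688130.00 / 7250.00 = 94.91 in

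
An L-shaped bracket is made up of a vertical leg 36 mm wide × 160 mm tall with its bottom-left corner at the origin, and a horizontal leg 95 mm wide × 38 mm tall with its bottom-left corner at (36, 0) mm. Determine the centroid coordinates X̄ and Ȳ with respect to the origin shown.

Part | A | x̄ᵢ | ȳᵢ | A·x̄ᵢ | A·ȳᵢ
vertical leg | 5760.00 | 18.00 | 80.00 | 103680.00 | 460800.00
horizontal leg | 3610.00 | 83.50 | 19.00 | 301435.00 | 68590.00
Σ | 9370.00 |  |  | 405115.00 | 529390.00
X̄ = 405115.00 / 9370.00 = 43.24 mm
Ȳ = 529390.00 / 9370.00 = 56.50 mm

X̄ = 43.24 mm, Ȳ = 56.50 mm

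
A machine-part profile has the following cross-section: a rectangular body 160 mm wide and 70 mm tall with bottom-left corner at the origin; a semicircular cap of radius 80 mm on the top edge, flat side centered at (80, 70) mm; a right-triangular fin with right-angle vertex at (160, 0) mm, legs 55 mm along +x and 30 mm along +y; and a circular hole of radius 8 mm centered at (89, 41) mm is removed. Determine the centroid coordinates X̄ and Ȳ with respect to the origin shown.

rectangular body: A = 160 × 70 = 11200.00, centroid at (80.00, 35.00).
semicircular top: A = ½π·80² = 10053.10, centroid at (80.00, 103.95).
triangular fin: A = ½·55·30 = 825.00, centroid at (178.33, 10.00).
hole: A = −π·8² = -201.06, centroid at (89.00, 41.00).
ΣA = 21877.03 mm², ΣAX̄ = 1829478.21 mm³, ΣAȲ = 1437056.55 mm³.
X̄ = 1829478.21/21877.03 = 83.63 mm; Ȳ = 1437056.55/21877.03 = 65.69 mm.

X̄ = 83.63 mm, Ȳ = 65.69 mm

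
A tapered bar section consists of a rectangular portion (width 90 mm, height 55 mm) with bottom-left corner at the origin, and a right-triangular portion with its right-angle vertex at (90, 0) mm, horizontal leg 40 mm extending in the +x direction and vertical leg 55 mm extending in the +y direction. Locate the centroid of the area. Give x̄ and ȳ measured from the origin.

rectangular portion: A = 90 × 55 = 4950.00, centroid at (45.00, 27.50).
triangular portion: A = ½·40·55 = 1100.00, centroid at (103.33, 18.33).
ΣA = 6050.00 mm², ΣAx̄ = 336416.67 mm³, ΣAȳ = 156291.67 mm³.
x̄ = 336416.67/6050.00 = 55.61 mm; ȳ = 156291.67/6050.00 = 25.83 mm.

x̄ = 55.61 mm, ȳ = 25.83 mm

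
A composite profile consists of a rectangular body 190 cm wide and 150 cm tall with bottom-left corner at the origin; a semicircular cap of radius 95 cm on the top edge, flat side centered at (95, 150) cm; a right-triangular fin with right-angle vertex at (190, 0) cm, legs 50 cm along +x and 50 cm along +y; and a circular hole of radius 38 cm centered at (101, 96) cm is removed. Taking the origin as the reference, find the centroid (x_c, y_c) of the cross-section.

x_c = 97.85 cm, y_c = 112.23 cm

Part | A | x̄ᵢ | ȳᵢ | A·x̄ᵢ | A·ȳᵢ
rectangular body | 28500.00 | 95.00 | 75.00 | 2707500.00 | 2137500.00
semicircular top | 14176.44 | 95.00 | 190.32 | 1346761.50 | 2698048.86
triangular fin | 1250.00 | 206.67 | 16.67 | 258333.33 | 20833.33
hole | -4536.46 | 101.00 | 96.00 | -458182.44 | -435500.14
Σ | 39389.98 |  |  | 3854412.40 | 4420882.05
x_c = 3854412.40 / 39389.98 = 97.85 cm
y_c = 4420882.05 / 39389.98 = 112.23 cm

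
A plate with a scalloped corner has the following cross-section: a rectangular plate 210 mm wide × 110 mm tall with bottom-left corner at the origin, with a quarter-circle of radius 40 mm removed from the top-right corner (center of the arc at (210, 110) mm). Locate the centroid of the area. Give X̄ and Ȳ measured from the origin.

X̄ = 99.94 mm, Ȳ = 52.81 mm

plate: A = 210 × 110 = 23100.00, centroid at (105.00, 55.00).
removed quarter-circle: A = −¼π·40² = -1256.64, centroid at (193.02, 93.02).
ΣA = 21843.36 mm²
ΣAX̄ = (23100.00)(105.00) + (-1256.64)(193.02) = 2182939.55 mm³
ΣAȲ = (23100.00)(55.00) + (-1256.64)(93.02) = 1153603.26 mm³
X̄ = 2182939.55 / 21843.36 = 99.94 mm
Ȳ = 1153603.26 / 21843.36 = 52.81 mm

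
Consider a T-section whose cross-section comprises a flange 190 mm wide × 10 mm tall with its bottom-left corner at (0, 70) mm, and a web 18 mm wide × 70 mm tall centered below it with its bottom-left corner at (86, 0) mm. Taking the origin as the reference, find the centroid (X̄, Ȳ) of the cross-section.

web: A = 18 × 70 = 1260.00, centroid at (95.00, 35.00).
flange: A = 190 × 10 = 1900.00, centroid at (95.00, 75.00).
ΣA = 3160.00 mm²
ΣAX̄ = (1260.00)(95.00) + (1900.00)(95.00) = 300200.00 mm³
ΣAȲ = (1260.00)(35.00) + (1900.00)(75.00) = 186600.00 mm³
X̄ = 300200.00 / 3160.00 = 95.00 mm
Ȳ = 186600.00 / 3160.00 = 59.05 mm

X̄ = 95.00 mm, Ȳ = 59.05 mm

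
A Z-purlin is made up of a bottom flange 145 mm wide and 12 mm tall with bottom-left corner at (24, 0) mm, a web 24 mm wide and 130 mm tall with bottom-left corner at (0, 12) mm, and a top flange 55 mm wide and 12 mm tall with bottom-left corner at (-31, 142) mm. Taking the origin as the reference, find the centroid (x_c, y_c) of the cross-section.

bottom flange: A = 145 × 12 = 1740.00, centroid at (96.50, 6.00).
web: A = 24 × 130 = 3120.00, centroid at (12.00, 77.00).
top flange: A = 55 × 12 = 660.00, centroid at (-3.50, 148.00).
ΣA = 5520.00 mm²
ΣAx_c = (1740.00)(96.50) + (3120.00)(12.00) + (660.00)(-3.50) = 203040.00 mm³
ΣAy_c = (1740.00)(6.00) + (3120.00)(77.00) + (660.00)(148.00) = 348360.00 mm³
x_c = 203040.00 / 5520.00 = 36.78 mm
y_c = 348360.00 / 5520.00 = 63.11 mm

x_c = 36.78 mm, y_c = 63.11 mm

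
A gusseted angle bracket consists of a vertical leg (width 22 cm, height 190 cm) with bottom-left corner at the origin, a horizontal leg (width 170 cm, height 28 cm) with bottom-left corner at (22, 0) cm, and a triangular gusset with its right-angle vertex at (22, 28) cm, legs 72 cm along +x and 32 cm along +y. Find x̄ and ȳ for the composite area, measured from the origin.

x̄ = 60.27 cm, ȳ = 50.37 cm

vertical leg: A = 22 × 190 = 4180.00, centroid at (11.00, 95.00).
horizontal leg: A = 170 × 28 = 4760.00, centroid at (107.00, 14.00).
gusset: A = ½·72·32 = 1152.00, centroid at (46.00, 38.67).
ΣA = 10092.00 cm²
ΣAx̄ = (4180.00)(11.00) + (4760.00)(107.00) + (1152.00)(46.00) = 608292.00 cm³
ΣAȳ = (4180.00)(95.00) + (4760.00)(14.00) + (1152.00)(38.67) = 508284.00 cm³
x̄ = 608292.00 / 10092.00 = 60.27 cm
ȳ = 508284.00 / 10092.00 = 50.37 cm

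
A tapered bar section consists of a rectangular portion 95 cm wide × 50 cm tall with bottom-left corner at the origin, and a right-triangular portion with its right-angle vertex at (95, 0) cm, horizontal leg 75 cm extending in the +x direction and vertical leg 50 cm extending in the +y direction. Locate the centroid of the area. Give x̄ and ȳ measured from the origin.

rectangular portion: A = 95 × 50 = 4750.00, centroid at (47.50, 25.00).
triangular portion: A = ½·75·50 = 1875.00, centroid at (120.00, 16.67).
ΣA = 6625.00 cm²
ΣAx̄ = (4750.00)(47.50) + (1875.00)(120.00) = 450625.00 cm³
ΣAȳ = (4750.00)(25.00) + (1875.00)(16.67) = 150000.00 cm³
x̄ = 450625.00 / 6625.00 = 68.02 cm
ȳ = 150000.00 / 6625.00 = 22.64 cm

x̄ = 68.02 cm, ȳ = 22.64 cm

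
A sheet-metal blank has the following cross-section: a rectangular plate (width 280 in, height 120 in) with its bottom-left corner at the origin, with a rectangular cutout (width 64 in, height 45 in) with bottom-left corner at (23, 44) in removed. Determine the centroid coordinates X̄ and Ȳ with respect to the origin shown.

Part | A | x̄ᵢ | ȳᵢ | A·x̄ᵢ | A·ȳᵢ
plate | 33600.00 | 140.00 | 60.00 | 4704000.00 | 2016000.00
hole | -2880.00 | 55.00 | 66.50 | -158400.00 | -191520.00
Σ | 30720.00 |  |  | 4545600.00 | 1824480.00
X̄ = 4545600.00 / 30720.00 = 147.97 in
Ȳ = 1824480.00 / 30720.00 = 59.39 in

X̄ = 147.97 in, Ȳ = 59.39 in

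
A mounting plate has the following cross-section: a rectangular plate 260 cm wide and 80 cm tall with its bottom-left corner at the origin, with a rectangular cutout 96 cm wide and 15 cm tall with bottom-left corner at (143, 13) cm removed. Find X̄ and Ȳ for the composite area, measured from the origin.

X̄ = 125.46 cm, Ȳ = 41.45 cm

plate: A = 260 × 80 = 20800.00, centroid at (130.00, 40.00).
hole: A = −(96 × 15) = -1440.00, centroid at (191.00, 20.50).
ΣA = 19360.00 cm²
ΣAX̄ = (20800.00)(130.00) + (-1440.00)(191.00) = 2428960.00 cm³
ΣAȲ = (20800.00)(40.00) + (-1440.00)(20.50) = 802480.00 cm³
X̄ = 2428960.00 / 19360.00 = 125.46 cm
Ȳ = 802480.00 / 19360.00 = 41.45 cm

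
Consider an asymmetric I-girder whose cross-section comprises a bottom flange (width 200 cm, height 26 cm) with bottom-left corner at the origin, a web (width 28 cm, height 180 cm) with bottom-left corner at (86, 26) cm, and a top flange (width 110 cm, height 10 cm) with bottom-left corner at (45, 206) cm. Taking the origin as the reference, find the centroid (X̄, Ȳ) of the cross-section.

X̄ = 100.00 cm, Ȳ = 77.98 cm

bottom flange: A = 200 × 26 = 5200.00, centroid at (100.00, 13.00).
web: A = 28 × 180 = 5040.00, centroid at (100.00, 116.00).
top flange: A = 110 × 10 = 1100.00, centroid at (100.00, 211.00).
ΣA = 11340.00 cm², ΣAX̄ = 1134000.00 cm³, ΣAȲ = 884340.00 cm³.
X̄ = 1134000.00/11340.00 = 100.00 cm; Ȳ = 884340.00/11340.00 = 77.98 cm.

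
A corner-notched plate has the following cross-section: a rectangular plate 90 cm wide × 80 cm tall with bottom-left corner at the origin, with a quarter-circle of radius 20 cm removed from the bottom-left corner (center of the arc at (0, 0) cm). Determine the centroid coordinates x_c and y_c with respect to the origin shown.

x_c = 46.67 cm, y_c = 41.44 cm

plate: A = 90 × 80 = 7200.00, centroid at (45.00, 40.00).
removed quarter-circle: A = −¼π·20² = -314.16, centroid at (8.49, 8.49).
ΣA = 6885.84 cm²
ΣAx_c = (7200.00)(45.00) + (-314.16)(8.49) = 321333.33 cm³
ΣAy_c = (7200.00)(40.00) + (-314.16)(8.49) = 285333.33 cm³
x_c = 321333.33 / 6885.84 = 46.67 cm
y_c = 285333.33 / 6885.84 = 41.44 cm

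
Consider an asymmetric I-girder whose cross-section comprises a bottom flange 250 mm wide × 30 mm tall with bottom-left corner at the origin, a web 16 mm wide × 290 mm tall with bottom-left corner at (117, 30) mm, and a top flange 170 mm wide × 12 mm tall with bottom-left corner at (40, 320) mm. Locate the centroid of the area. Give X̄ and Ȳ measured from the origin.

Part | A | x̄ᵢ | ȳᵢ | A·x̄ᵢ | A·ȳᵢ
bottom flange | 7500.00 | 125.00 | 15.00 | 937500.00 | 112500.00
web | 4640.00 | 125.00 | 175.00 | 580000.00 | 812000.00
top flange | 2040.00 | 125.00 | 326.00 | 255000.00 | 665040.00
Σ | 14180.00 |  |  | 1772500.00 | 1589540.00
X̄ = 1772500.00 / 14180.00 = 125.00 mm
Ȳ = 1589540.00 / 14180.00 = 112.10 mm

X̄ = 125.00 mm, Ȳ = 112.10 mm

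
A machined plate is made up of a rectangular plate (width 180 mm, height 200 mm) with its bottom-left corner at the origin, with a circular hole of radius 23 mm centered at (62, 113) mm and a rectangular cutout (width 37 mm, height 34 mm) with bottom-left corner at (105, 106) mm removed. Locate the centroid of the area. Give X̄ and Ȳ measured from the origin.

X̄ = 90.13 mm, Ȳ = 98.47 mm

plate: A = 180 × 200 = 36000.00, centroid at (90.00, 100.00).
hole 1: A = −π·23² = -1661.90, centroid at (62.00, 113.00).
hole 2: A = −(37 × 34) = -1258.00, centroid at (123.50, 123.00).
ΣA = 33080.10 mm², ΣAX̄ = 2981599.04 mm³, ΣAȲ = 3257471.02 mm³.
X̄ = 2981599.04/33080.10 = 90.13 mm; Ȳ = 3257471.02/33080.10 = 98.47 mm.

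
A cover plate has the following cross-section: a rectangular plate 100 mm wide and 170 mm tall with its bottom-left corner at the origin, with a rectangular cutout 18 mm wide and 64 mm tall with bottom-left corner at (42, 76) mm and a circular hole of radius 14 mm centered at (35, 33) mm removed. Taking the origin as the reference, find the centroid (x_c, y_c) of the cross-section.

x_c = 50.53 mm, y_c = 85.36 mm

plate: A = 100 × 170 = 17000.00, centroid at (50.00, 85.00).
hole 1: A = −(18 × 64) = -1152.00, centroid at (51.00, 108.00).
hole 2: A = −π·14² = -615.75, centroid at (35.00, 33.00).
ΣA = 15232.25 mm²
ΣAx_c = (17000.00)(50.00) + (-1152.00)(51.00) + (-615.75)(35.00) = 769696.67 mm³
ΣAy_c = (17000.00)(85.00) + (-1152.00)(108.00) + (-615.75)(33.00) = 1300264.18 mm³
x_c = 769696.67 / 15232.25 = 50.53 mm
y_c = 1300264.18 / 15232.25 = 85.36 mm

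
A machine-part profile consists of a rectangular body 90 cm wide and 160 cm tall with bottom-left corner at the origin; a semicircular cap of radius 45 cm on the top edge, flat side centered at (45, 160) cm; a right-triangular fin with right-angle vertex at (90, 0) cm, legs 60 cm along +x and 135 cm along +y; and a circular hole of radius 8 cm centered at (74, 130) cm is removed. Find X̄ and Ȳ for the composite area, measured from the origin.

X̄ = 57.01 cm, Ȳ = 87.63 cm

rectangular body: A = 90 × 160 = 14400.00, centroid at (45.00, 80.00).
semicircular top: A = ½π·45² = 3180.86, centroid at (45.00, 179.10).
triangular fin: A = ½·60·135 = 4050.00, centroid at (110.00, 45.00).
hole: A = −π·8² = -201.06, centroid at (74.00, 130.00).
ΣA = 21429.80 cm², ΣAX̄ = 1221760.23 cm³, ΣAȲ = 1877799.96 cm³.
X̄ = 1221760.23/21429.80 = 57.01 cm; Ȳ = 1877799.96/21429.80 = 87.63 cm.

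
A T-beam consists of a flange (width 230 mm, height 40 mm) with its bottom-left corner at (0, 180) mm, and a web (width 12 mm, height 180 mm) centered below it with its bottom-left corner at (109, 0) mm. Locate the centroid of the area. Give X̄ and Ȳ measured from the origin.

web: A = 12 × 180 = 2160.00, centroid at (115.00, 90.00).
flange: A = 230 × 40 = 9200.00, centroid at (115.00, 200.00).
ΣA = 11360.00 mm²
ΣAX̄ = (2160.00)(115.00) + (9200.00)(115.00) = 1306400.00 mm³
ΣAȲ = (2160.00)(90.00) + (9200.00)(200.00) = 2034400.00 mm³
X̄ = 1306400.00 / 11360.00 = 115.00 mm
Ȳ = 2034400.00 / 11360.00 = 179.08 mm

X̄ = 115.00 mm, Ȳ = 179.08 mm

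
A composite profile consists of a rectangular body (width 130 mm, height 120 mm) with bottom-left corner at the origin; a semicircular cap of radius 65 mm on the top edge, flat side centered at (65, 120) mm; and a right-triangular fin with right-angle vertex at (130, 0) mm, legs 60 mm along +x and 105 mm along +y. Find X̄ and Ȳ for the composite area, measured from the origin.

X̄ = 75.55 mm, Ȳ = 79.80 mm

Part | A | x̄ᵢ | ȳᵢ | A·x̄ᵢ | A·ȳᵢ
rectangular body | 15600.00 | 65.00 | 60.00 | 1014000.00 | 936000.00
semicircular top | 6636.61 | 65.00 | 147.59 | 431379.94 | 979477.07
triangular fin | 3150.00 | 150.00 | 35.00 | 472500.00 | 110250.00
Σ | 25386.61 |  |  | 1917879.94 | 2025727.07
X̄ = 1917879.94 / 25386.61 = 75.55 mm
Ȳ = 2025727.07 / 25386.61 = 79.80 mm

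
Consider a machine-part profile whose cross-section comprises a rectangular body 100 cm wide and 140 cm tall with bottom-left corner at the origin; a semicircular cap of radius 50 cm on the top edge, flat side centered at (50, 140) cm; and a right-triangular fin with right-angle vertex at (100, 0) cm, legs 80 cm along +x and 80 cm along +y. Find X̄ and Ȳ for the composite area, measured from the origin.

rectangular body: A = 100 × 140 = 14000.00, centroid at (50.00, 70.00).
semicircular top: A = ½π·50² = 3926.99, centroid at (50.00, 161.22).
triangular fin: A = ½·80·80 = 3200.00, centroid at (126.67, 26.67).
ΣA = 21126.99 cm²
ΣAX̄ = (14000.00)(50.00) + (3926.99)(50.00) + (3200.00)(126.67) = 1301682.87 cm³
ΣAȲ = (14000.00)(70.00) + (3926.99)(161.22) + (3200.00)(26.67) = 1698445.38 cm³
X̄ = 1301682.87 / 21126.99 = 61.61 cm
Ȳ = 1698445.38 / 21126.99 = 80.39 cm

X̄ = 61.61 cm, Ȳ = 80.39 cm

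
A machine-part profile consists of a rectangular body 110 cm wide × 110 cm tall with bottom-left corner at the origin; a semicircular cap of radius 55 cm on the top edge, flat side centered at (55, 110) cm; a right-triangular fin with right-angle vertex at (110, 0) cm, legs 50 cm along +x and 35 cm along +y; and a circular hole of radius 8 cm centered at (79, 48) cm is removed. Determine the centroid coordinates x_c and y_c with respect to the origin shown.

Part | A | x̄ᵢ | ȳᵢ | A·x̄ᵢ | A·ȳᵢ
rectangular body | 12100.00 | 55.00 | 55.00 | 665500.00 | 665500.00
semicircular top | 4751.66 | 55.00 | 133.34 | 261341.24 | 633599.14
triangular fin | 875.00 | 126.67 | 11.67 | 110833.33 | 10208.33
hole | -201.06 | 79.00 | 48.00 | -15883.89 | -9650.97
Σ | 17525.60 |  |  | 1021790.68 | 1299656.51
x_c = 1021790.68 / 17525.60 = 58.30 cm
y_c = 1299656.51 / 17525.60 = 74.16 cm

x_c = 58.30 cm, y_c = 74.16 cm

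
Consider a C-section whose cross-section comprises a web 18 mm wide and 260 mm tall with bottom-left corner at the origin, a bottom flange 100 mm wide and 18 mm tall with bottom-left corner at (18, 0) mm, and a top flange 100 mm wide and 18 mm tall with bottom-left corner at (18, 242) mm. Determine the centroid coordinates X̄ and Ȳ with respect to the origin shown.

web: A = 18 × 260 = 4680.00, centroid at (9.00, 130.00).
bottom flange: A = 100 × 18 = 1800.00, centroid at (68.00, 9.00).
top flange: A = 100 × 18 = 1800.00, centroid at (68.00, 251.00).
ΣA = 8280.00 mm²
ΣAX̄ = (4680.00)(9.00) + (1800.00)(68.00) + (1800.00)(68.00) = 286920.00 mm³
ΣAȲ = (4680.00)(130.00) + (1800.00)(9.00) + (1800.00)(251.00) = 1076400.00 mm³
X̄ = 286920.00 / 8280.00 = 34.65 mm
Ȳ = 1076400.00 / 8280.00 = 130.00 mm

X̄ = 34.65 mm, Ȳ = 130.00 mm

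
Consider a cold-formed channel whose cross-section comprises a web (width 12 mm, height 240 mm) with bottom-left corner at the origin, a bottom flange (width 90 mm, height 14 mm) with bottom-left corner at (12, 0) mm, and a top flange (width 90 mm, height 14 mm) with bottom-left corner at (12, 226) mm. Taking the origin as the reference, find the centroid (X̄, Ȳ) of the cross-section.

X̄ = 29.80 mm, Ȳ = 120.00 mm

Part | A | x̄ᵢ | ȳᵢ | A·x̄ᵢ | A·ȳᵢ
web | 2880.00 | 6.00 | 120.00 | 17280.00 | 345600.00
bottom flange | 1260.00 | 57.00 | 7.00 | 71820.00 | 8820.00
top flange | 1260.00 | 57.00 | 233.00 | 71820.00 | 293580.00
Σ | 5400.00 |  |  | 160920.00 | 648000.00
X̄ = 160920.00 / 5400.00 = 29.80 mm
Ȳ = 648000.00 / 5400.00 = 120.00 mm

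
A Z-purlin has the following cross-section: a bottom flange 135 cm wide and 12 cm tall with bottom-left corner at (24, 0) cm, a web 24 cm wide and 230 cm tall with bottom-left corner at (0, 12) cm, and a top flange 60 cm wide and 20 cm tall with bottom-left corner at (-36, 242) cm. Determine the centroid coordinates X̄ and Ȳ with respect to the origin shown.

bottom flange: A = 135 × 12 = 1620.00, centroid at (91.50, 6.00).
web: A = 24 × 230 = 5520.00, centroid at (12.00, 127.00).
top flange: A = 60 × 20 = 1200.00, centroid at (-6.00, 252.00).
ΣA = 8340.00 cm²
ΣAX̄ = (1620.00)(91.50) + (5520.00)(12.00) + (1200.00)(-6.00) = 207270.00 cm³
ΣAȲ = (1620.00)(6.00) + (5520.00)(127.00) + (1200.00)(252.00) = 1013160.00 cm³
X̄ = 207270.00 / 8340.00 = 24.85 cm
Ȳ = 1013160.00 / 8340.00 = 121.48 cm

X̄ = 24.85 cm, Ȳ = 121.48 cm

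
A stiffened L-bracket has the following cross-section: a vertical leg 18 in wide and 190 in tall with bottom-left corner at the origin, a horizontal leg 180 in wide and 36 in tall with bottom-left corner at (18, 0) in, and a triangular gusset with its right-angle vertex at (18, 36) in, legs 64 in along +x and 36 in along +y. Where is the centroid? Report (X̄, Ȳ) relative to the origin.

X̄ = 70.21 in, Ȳ = 44.95 in

Part | A | x̄ᵢ | ȳᵢ | A·x̄ᵢ | A·ȳᵢ
vertical leg | 3420.00 | 9.00 | 95.00 | 30780.00 | 324900.00
horizontal leg | 6480.00 | 108.00 | 18.00 | 699840.00 | 116640.00
gusset | 1152.00 | 39.33 | 48.00 | 45312.00 | 55296.00
Σ | 11052.00 |  |  | 775932.00 | 496836.00
X̄ = 775932.00 / 11052.00 = 70.21 in
Ȳ = 496836.00 / 11052.00 = 44.95 in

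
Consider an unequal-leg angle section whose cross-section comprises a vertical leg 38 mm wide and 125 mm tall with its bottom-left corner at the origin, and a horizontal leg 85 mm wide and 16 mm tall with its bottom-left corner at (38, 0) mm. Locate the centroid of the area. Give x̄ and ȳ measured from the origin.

Part | A | x̄ᵢ | ȳᵢ | A·x̄ᵢ | A·ȳᵢ
vertical leg | 4750.00 | 19.00 | 62.50 | 90250.00 | 296875.00
horizontal leg | 1360.00 | 80.50 | 8.00 | 109480.00 | 10880.00
Σ | 6110.00 |  |  | 199730.00 | 307755.00
x̄ = 199730.00 / 6110.00 = 32.69 mm
ȳ = 307755.00 / 6110.00 = 50.37 mm

x̄ = 32.69 mm, ȳ = 50.37 mm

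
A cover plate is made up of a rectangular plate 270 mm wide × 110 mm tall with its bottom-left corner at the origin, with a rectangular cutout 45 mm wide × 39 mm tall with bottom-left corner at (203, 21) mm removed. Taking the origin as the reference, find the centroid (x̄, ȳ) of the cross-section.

plate: A = 270 × 110 = 29700.00, centroid at (135.00, 55.00).
hole: A = −(45 × 39) = -1755.00, centroid at (225.50, 40.50).
ΣA = 27945.00 mm², ΣAx̄ = 3613747.50 mm³, ΣAȳ = 1562422.50 mm³.
x̄ = 3613747.50/27945.00 = 129.32 mm; ȳ = 1562422.50/27945.00 = 55.91 mm.

x̄ = 129.32 mm, ȳ = 55.91 mm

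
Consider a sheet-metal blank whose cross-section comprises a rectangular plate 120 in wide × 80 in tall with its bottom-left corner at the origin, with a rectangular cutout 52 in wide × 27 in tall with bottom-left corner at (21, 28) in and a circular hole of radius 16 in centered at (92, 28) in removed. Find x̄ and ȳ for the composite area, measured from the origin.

plate: A = 120 × 80 = 9600.00, centroid at (60.00, 40.00).
hole 1: A = −(52 × 27) = -1404.00, centroid at (47.00, 41.50).
hole 2: A = −π·16² = -804.25, centroid at (92.00, 28.00).
ΣA = 7391.75 in², ΣAx̄ = 436021.21 in³, ΣAȳ = 303215.06 in³.
x̄ = 436021.21/7391.75 = 58.99 in; ȳ = 303215.06/7391.75 = 41.02 in.

x̄ = 58.99 in, ȳ = 41.02 in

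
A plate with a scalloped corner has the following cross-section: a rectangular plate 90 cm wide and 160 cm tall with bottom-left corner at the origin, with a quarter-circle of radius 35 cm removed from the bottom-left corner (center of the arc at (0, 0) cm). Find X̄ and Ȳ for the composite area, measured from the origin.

X̄ = 47.16 cm, Ȳ = 84.66 cm

Part | A | x̄ᵢ | ȳᵢ | A·x̄ᵢ | A·ȳᵢ
plate | 14400.00 | 45.00 | 80.00 | 648000.00 | 1152000.00
removed quarter-circle | -962.11 | 14.85 | 14.85 | -14291.67 | -14291.67
Σ | 13437.89 |  |  | 633708.33 | 1137708.33
X̄ = 633708.33 / 13437.89 = 47.16 cm
Ȳ = 1137708.33 / 13437.89 = 84.66 cm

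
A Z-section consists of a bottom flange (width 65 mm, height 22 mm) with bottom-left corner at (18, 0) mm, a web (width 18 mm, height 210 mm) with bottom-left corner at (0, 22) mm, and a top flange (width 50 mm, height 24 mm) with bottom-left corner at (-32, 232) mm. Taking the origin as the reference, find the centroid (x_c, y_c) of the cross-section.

x_c = 15.26 mm, y_c = 123.02 mm

Part | A | x̄ᵢ | ȳᵢ | A·x̄ᵢ | A·ȳᵢ
bottom flange | 1430.00 | 50.50 | 11.00 | 72215.00 | 15730.00
web | 3780.00 | 9.00 | 127.00 | 34020.00 | 480060.00
top flange | 1200.00 | -7.00 | 244.00 | -8400.00 | 292800.00
Σ | 6410.00 |  |  | 97835.00 | 788590.00
x_c = 97835.00 / 6410.00 = 15.26 mm
y_c = 788590.00 / 6410.00 = 123.02 mm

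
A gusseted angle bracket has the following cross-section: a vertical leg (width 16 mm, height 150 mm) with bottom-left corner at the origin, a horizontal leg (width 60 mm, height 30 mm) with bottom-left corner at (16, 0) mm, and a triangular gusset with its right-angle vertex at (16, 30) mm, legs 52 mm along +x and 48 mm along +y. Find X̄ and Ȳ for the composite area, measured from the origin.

X̄ = 26.36 mm, Ȳ = 48.53 mm

Part | A | x̄ᵢ | ȳᵢ | A·x̄ᵢ | A·ȳᵢ
vertical leg | 2400.00 | 8.00 | 75.00 | 19200.00 | 180000.00
horizontal leg | 1800.00 | 46.00 | 15.00 | 82800.00 | 27000.00
gusset | 1248.00 | 33.33 | 46.00 | 41600.00 | 57408.00
Σ | 5448.00 |  |  | 143600.00 | 264408.00
X̄ = 143600.00 / 5448.00 = 26.36 mm
Ȳ = 264408.00 / 5448.00 = 48.53 mm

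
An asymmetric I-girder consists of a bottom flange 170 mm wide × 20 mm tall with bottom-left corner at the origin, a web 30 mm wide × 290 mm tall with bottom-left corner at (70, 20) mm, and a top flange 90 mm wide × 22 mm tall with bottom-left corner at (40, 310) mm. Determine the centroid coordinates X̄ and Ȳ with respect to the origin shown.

Part | A | x̄ᵢ | ȳᵢ | A·x̄ᵢ | A·ȳᵢ
bottom flange | 3400.00 | 85.00 | 10.00 | 289000.00 | 34000.00
web | 8700.00 | 85.00 | 165.00 | 739500.00 | 1435500.00
top flange | 1980.00 | 85.00 | 321.00 | 168300.00 | 635580.00
Σ | 14080.00 |  |  | 1196800.00 | 2105080.00
X̄ = 1196800.00 / 14080.00 = 85.00 mm
Ȳ = 2105080.00 / 14080.00 = 149.51 mm

X̄ = 85.00 mm, Ȳ = 149.51 mm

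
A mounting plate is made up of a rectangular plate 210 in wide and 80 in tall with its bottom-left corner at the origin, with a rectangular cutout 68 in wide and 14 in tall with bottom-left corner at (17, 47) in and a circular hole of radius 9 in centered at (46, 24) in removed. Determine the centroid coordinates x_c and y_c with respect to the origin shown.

x_c = 109.26 in, y_c = 39.41 in

plate: A = 210 × 80 = 16800.00, centroid at (105.00, 40.00).
hole 1: A = −(68 × 14) = -952.00, centroid at (51.00, 54.00).
hole 2: A = −π·9² = -254.47, centroid at (46.00, 24.00).
ΣA = 15593.53 in², ΣAx_c = 1703742.43 in³, ΣAy_c = 614484.74 in³.
x_c = 1703742.43/15593.53 = 109.26 in; y_c = 614484.74/15593.53 = 39.41 in.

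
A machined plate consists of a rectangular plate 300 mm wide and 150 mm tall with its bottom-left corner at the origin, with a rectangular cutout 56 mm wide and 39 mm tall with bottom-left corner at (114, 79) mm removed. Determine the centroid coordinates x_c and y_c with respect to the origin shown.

x_c = 150.41 mm, y_c = 73.80 mm

Part | A | x̄ᵢ | ȳᵢ | A·x̄ᵢ | A·ȳᵢ
plate | 45000.00 | 150.00 | 75.00 | 6750000.00 | 3375000.00
hole | -2184.00 | 142.00 | 98.50 | -310128.00 | -215124.00
Σ | 42816.00 |  |  | 6439872.00 | 3159876.00
x_c = 6439872.00 / 42816.00 = 150.41 mm
y_c = 3159876.00 / 42816.00 = 73.80 mm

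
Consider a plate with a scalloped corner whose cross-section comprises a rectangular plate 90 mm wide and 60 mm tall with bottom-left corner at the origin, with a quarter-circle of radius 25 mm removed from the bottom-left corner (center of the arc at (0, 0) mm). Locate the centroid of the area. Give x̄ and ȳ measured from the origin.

plate: A = 90 × 60 = 5400.00, centroid at (45.00, 30.00).
removed quarter-circle: A = −¼π·25² = -490.87, centroid at (10.61, 10.61).
ΣA = 4909.13 mm², ΣAx̄ = 237791.67 mm³, ΣAȳ = 156791.67 mm³.
x̄ = 237791.67/4909.13 = 48.44 mm; ȳ = 156791.67/4909.13 = 31.94 mm.

x̄ = 48.44 mm, ȳ = 31.94 mm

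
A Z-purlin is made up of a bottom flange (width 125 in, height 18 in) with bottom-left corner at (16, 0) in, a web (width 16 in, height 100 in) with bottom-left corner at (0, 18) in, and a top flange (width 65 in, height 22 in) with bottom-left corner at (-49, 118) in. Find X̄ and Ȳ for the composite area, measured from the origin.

Part | A | x̄ᵢ | ȳᵢ | A·x̄ᵢ | A·ȳᵢ
bottom flange | 2250.00 | 78.50 | 9.00 | 176625.00 | 20250.00
web | 1600.00 | 8.00 | 68.00 | 12800.00 | 108800.00
top flange | 1430.00 | -16.50 | 129.00 | -23595.00 | 184470.00
Σ | 5280.00 |  |  | 165830.00 | 313520.00
X̄ = 165830.00 / 5280.00 = 31.41 in
Ȳ = 313520.00 / 5280.00 = 59.38 in

X̄ = 31.41 in, Ȳ = 59.38 in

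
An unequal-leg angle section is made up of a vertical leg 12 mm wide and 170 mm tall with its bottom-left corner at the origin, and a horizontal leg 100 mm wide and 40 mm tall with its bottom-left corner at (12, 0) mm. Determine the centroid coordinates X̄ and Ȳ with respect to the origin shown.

Part | A | x̄ᵢ | ȳᵢ | A·x̄ᵢ | A·ȳᵢ
vertical leg | 2040.00 | 6.00 | 85.00 | 12240.00 | 173400.00
horizontal leg | 4000.00 | 62.00 | 20.00 | 248000.00 | 80000.00
Σ | 6040.00 |  |  | 260240.00 | 253400.00
X̄ = 260240.00 / 6040.00 = 43.09 mm
Ȳ = 253400.00 / 6040.00 = 41.95 mm

X̄ = 43.09 mm, Ȳ = 41.95 mm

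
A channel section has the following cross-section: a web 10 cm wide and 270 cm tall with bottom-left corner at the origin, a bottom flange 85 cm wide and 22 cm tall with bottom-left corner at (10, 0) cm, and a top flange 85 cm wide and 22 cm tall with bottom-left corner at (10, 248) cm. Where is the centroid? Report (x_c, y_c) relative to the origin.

web: A = 10 × 270 = 2700.00, centroid at (5.00, 135.00).
bottom flange: A = 85 × 22 = 1870.00, centroid at (52.50, 11.00).
top flange: A = 85 × 22 = 1870.00, centroid at (52.50, 259.00).
ΣA = 6440.00 cm²
ΣAx_c = (2700.00)(5.00) + (1870.00)(52.50) + (1870.00)(52.50) = 209850.00 cm³
ΣAy_c = (2700.00)(135.00) + (1870.00)(11.00) + (1870.00)(259.00) = 869400.00 cm³
x_c = 209850.00 / 6440.00 = 32.59 cm
y_c = 869400.00 / 6440.00 = 135.00 cm

x_c = 32.59 cm, y_c = 135.00 cm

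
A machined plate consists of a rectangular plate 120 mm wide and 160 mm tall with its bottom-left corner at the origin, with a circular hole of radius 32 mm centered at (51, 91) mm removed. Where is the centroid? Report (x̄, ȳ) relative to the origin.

x̄ = 61.81 mm, ȳ = 77.79 mm

Part | A | x̄ᵢ | ȳᵢ | A·x̄ᵢ | A·ȳᵢ
plate | 19200.00 | 60.00 | 80.00 | 1152000.00 | 1536000.00
hole | -3216.99 | 51.00 | 91.00 | -164066.53 | -292746.17
Σ | 15983.01 |  |  | 987933.47 | 1243253.83
x̄ = 987933.47 / 15983.01 = 61.81 mm
ȳ = 1243253.83 / 15983.01 = 77.79 mm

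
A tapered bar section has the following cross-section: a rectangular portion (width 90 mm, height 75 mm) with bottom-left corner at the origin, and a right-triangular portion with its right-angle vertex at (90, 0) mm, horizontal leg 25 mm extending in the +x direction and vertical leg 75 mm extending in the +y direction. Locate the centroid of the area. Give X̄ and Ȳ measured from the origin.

rectangular portion: A = 90 × 75 = 6750.00, centroid at (45.00, 37.50).
triangular portion: A = ½·25·75 = 937.50, centroid at (98.33, 25.00).
ΣA = 7687.50 mm²
ΣAX̄ = (6750.00)(45.00) + (937.50)(98.33) = 395937.50 mm³
ΣAȲ = (6750.00)(37.50) + (937.50)(25.00) = 276562.50 mm³
X̄ = 395937.50 / 7687.50 = 51.50 mm
Ȳ = 276562.50 / 7687.50 = 35.98 mm

X̄ = 51.50 mm, Ȳ = 35.98 mm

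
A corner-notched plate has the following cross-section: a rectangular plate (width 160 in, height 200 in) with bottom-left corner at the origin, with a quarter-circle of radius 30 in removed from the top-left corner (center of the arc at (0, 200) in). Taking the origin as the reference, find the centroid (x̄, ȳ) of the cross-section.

Part | A | x̄ᵢ | ȳᵢ | A·x̄ᵢ | A·ȳᵢ
plate | 32000.00 | 80.00 | 100.00 | 2560000.00 | 3200000.00
removed quarter-circle | -706.86 | 12.73 | 187.27 | -9000.00 | -132371.67
Σ | 31293.14 |  |  | 2551000.00 | 3067628.33
x̄ = 2551000.00 / 31293.14 = 81.52 in
ȳ = 3067628.33 / 31293.14 = 98.03 in

x̄ = 81.52 in, ȳ = 98.03 in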